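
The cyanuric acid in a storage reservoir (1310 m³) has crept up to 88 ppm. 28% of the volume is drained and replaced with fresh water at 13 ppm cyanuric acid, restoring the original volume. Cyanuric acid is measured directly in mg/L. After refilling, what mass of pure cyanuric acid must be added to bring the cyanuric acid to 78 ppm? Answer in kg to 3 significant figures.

14.4 kg

Volume: 1310 m³ = 1,310,000 L.
After draining 28% and refilling: 88 × 0.72 + 13 × 0.28 = 67 ppm.
Deficit to target: 78 − 67 = 11 mg/L.
Mass: 11 mg/L × 1,310,000 L = 14,410 g cyanuric acid.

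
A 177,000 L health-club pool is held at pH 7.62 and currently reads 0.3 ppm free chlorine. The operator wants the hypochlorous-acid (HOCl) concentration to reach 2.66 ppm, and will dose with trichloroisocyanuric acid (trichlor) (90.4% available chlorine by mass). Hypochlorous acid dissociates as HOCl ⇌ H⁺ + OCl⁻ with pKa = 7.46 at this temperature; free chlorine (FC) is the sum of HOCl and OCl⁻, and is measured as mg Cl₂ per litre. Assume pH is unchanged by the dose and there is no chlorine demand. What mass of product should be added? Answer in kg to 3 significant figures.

1.21 kg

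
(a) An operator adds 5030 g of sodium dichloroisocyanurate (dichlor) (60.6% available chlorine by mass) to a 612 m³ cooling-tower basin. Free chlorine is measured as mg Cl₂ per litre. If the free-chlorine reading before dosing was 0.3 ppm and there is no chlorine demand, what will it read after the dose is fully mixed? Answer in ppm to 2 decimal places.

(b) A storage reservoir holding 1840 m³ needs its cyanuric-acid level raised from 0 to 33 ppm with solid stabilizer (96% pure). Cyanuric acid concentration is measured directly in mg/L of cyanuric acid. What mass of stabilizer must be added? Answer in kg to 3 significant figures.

(a) Volume: 612 m³ = 612,000 L.
(a) Available chlorine delivered: 5030 g × 0.606 = 3048 g as Cl₂.
(a) Concentration rise: 3048 g / 612,000 L = 4.981 mg/L = 4.98 ppm.
(a) Final FC: 0.3 + 4.98 = 5.28 ppm.

(b) Volume: 1840 m³ = 1,840,000 L.
(b) CYA to add: (33 − 0) = 33 mg/L × 1,840,000 L = 60,720 g cyanuric acid.
(b) At 96% purity: 60,720 / 0.96 = 63,250 g product.

(a) 5.28 ppm; (b) 63.2 kg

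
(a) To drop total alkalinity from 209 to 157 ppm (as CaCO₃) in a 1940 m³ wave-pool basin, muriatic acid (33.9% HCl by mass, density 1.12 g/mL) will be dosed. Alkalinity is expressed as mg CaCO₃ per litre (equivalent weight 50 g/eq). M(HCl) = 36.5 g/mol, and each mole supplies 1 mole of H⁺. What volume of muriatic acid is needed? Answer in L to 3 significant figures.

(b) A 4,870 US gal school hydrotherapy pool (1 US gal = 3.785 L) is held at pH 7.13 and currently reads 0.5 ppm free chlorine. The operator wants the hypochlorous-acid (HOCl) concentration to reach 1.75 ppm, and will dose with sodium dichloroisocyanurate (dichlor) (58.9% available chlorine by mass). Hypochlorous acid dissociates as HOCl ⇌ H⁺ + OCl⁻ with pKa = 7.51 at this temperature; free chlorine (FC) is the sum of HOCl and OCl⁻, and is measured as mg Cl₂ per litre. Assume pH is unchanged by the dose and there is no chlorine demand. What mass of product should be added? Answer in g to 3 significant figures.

(a) Volume: 1940 m³ = 1,940,000 L.
(a) Alkalinity to neutralize: (209 − 157) = 52 mg/L as CaCO₃ × 1,940,000 L = 100,900 g as CaCO₃.
(a) Equivalents of H⁺ required: 100,900 ÷ 50 g/eq = 2018 eq = 2018 mol HCl.
(a) Mass of HCl: 2018 × 36.5 = 73,640 g.
(a) Mass of 33.9% solution: 73,640 / 0.339 = 217,200 g.
(a) Volume: 217,200 g ÷ 1.12 g/mL = 194,000 mL.

(b) Volume: 4,870 US gal × 3.785 L/gal = 18,433 L.
(b) [OCl⁻]/[HOCl] = 10^(pH − pKa) = 10^(7.13 − 7.51) = 0.4169; fraction as HOCl = 1/(1 + 0.4169) = 0.7058.
(b) Free chlorine required for 1.75 ppm HOCl: 1.75 / 0.7058 = 2.48 ppm.
(b) FC to add: 2.48 − 0.5 = 1.98 mg/L as Cl₂.
(b) Cl₂ equivalent: 1.98 mg/L × 18,433 L = 36.49 g.
(b) Product at 58.9% available Cl: 36.49 / 0.589 = 61.95 g.

(a) 194 L; (b) 61.9 g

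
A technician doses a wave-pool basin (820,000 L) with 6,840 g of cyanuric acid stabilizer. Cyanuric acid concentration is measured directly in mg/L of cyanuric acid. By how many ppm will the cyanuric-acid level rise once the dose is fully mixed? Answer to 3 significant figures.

8.34 ppm

Rise: 6,840 g / 820,000 L × 1000 = 8.341 mg/L.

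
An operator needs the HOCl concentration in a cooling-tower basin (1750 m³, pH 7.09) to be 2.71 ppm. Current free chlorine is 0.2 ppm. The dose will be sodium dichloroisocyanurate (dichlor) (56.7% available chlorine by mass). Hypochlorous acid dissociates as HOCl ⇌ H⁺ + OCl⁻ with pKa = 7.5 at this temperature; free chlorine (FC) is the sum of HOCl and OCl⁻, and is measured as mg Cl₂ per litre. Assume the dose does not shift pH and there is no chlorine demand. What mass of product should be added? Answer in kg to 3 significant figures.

Volume: 1750 m³ = 1,750,000 L.
[OCl⁻]/[HOCl] = 10^(pH − pKa) = 10^(7.09 − 7.5) = 0.389; fraction as HOCl = 1/(1 + 0.389) = 0.7199.
Free chlorine required for 2.71 ppm HOCl: 2.71 / 0.7199 = 3.764 ppm.
FC to add: 3.764 − 0.2 = 3.564 mg/L as Cl₂.
Cl₂ equivalent: 3.564 mg/L × 1,750,000 L = 6238 g.
Product at 56.7% available Cl: 6238 / 0.567 = 11,000 g.

11.0 kg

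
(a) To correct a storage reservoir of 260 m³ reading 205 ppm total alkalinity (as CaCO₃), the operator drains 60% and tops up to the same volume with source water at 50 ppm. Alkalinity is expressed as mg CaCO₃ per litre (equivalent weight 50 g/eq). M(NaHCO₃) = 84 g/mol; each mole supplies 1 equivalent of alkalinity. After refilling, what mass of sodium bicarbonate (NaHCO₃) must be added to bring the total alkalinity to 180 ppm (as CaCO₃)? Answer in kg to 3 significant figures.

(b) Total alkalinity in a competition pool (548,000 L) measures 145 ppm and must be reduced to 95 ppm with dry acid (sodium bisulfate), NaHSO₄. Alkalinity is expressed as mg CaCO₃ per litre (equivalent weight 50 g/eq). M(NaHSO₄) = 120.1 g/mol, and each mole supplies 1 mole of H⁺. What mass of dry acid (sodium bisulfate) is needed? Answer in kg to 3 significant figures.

(a) Volume: 260 m³ = 260,000 L.
(a) After draining 60% and refilling: 205 × 0.40 + 50 × 0.60 = 112 ppm.
(a) Deficit to target: 180 − 112 = 68 mg/L.
(a) As CaCO₃: 68 mg/L × 260,000 L = 17,680 g; ÷ 50 g/eq ÷ 1 = 353.6 mol NaHCO₃.
(a) Mass: 353.6 × 84 = 29,700 g.

(b) Alkalinity to neutralize: (145 − 95) = 50 mg/L as CaCO₃ × 548,000 L = 27,400 g as CaCO₃.
(b) Equivalents of H⁺ required: 27,400 ÷ 50 g/eq = 548 eq = 548 mol NaHSO₄.
(b) Mass of NaHSO₄: 548 × 120.1 = 65,810 g.

(a) 29.7 kg; (b) 65.8 kg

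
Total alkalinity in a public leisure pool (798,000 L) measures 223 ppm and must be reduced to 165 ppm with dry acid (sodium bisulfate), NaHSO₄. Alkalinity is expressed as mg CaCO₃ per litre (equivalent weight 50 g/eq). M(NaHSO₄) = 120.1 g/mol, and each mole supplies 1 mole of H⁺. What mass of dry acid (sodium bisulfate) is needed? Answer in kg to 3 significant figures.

Alkalinity to neutralize: (223 − 165) = 58 mg/L as CaCO₃ × 798,000 L = 46,280 g as CaCO₃.
Equivalents of H⁺ required: 46,280 ÷ 50 g/eq = 925.7 eq = 925.7 mol NaHSO₄.
Mass of NaHSO₄: 925.7 × 120.1 = 111,200 g.

111 kg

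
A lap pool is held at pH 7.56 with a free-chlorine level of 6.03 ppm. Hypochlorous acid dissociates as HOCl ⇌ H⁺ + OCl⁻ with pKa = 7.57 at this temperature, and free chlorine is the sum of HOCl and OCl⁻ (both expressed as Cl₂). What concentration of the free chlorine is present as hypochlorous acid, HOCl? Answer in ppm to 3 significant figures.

[OCl⁻]/[HOCl] = 10^(pH − pKa) = 10^(7.56 − 7.57) = 10^-0.01 = 0.9772.
Fraction as HOCl = 1 / (1 + 0.9772) = 0.5058.
HOCl = 0.5058 × 6.03 ppm = 3.05 ppm.

3.05 ppm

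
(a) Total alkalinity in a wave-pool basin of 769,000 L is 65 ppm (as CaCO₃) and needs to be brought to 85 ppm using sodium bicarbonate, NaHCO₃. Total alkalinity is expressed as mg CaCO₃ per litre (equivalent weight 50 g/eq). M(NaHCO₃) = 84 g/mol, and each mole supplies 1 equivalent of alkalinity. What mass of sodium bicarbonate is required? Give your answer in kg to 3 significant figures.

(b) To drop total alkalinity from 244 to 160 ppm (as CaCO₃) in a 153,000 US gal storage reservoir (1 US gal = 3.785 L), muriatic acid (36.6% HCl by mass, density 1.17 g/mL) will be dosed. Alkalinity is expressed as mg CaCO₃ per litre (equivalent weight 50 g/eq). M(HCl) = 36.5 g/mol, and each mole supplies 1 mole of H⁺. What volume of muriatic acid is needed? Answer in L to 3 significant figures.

(a) Alkalinity to add: (85 − 65) = 20 mg/L as CaCO₃ × 769,000 L = 15,380 g as CaCO₃.
(a) Equivalents: 15,380 g ÷ 50 g/eq = 307.6 eq.
(a) NaHCO₃ supplies 1 eq per mole → 307.6 mol.
(a) Mass: 307.6 mol × 84 g/mol = 25,840 g.

(b) Volume: 153,000 US gal × 3.785 L/gal = 579,105 L.
(b) Alkalinity to neutralize: (244 − 160) = 84 mg/L as CaCO₃ × 579,105 L = 48,640 g as CaCO₃.
(b) Equivalents of H⁺ required: 48,640 ÷ 50 g/eq = 972.9 eq = 972.9 mol HCl.
(b) Mass of HCl: 972.9 × 36.5 = 35,510 g.
(b) Mass of 36.6% solution: 35,510 / 0.366 = 97,020 g.
(b) Volume: 97,020 g ÷ 1.17 g/mL = 82,930 mL.

(a) 25.8 kg; (b) 82.9 L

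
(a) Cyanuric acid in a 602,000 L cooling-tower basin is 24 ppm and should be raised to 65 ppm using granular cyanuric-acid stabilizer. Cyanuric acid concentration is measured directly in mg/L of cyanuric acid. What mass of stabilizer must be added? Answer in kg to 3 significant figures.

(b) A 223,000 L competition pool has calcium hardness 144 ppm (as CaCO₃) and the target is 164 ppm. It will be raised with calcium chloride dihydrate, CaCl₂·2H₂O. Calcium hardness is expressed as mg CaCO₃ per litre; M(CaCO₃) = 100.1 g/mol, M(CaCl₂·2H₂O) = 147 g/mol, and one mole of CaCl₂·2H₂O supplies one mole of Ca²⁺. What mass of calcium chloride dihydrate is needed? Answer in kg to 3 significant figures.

(a) CYA to add: (65 − 24) = 41 mg/L × 602,000 L = 24,680 g cyanuric acid.

(b) Hardness to add: (164 − 144) = 20 mg/L as CaCO₃ × 223,000 L = 4460 g as CaCO₃.
(b) Moles of Ca²⁺ (1 mol Ca²⁺ ≡ 1 mol CaCO₃): 4460 / 100.1 g/mol = 44.56 mol.
(b) Mass of CaCl₂·2H₂O: 44.56 × 147 = 6550 g.

(a) 24.7 kg; (b) 6.55 kg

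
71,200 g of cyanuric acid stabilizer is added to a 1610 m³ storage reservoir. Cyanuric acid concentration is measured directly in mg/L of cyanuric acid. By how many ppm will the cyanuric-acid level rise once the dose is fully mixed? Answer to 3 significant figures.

Volume: 1610 m³ = 1,610,000 L.
Rise: 71,200 g / 1,610,000 L × 1000 = 44.22 mg/L.

44.2 ppm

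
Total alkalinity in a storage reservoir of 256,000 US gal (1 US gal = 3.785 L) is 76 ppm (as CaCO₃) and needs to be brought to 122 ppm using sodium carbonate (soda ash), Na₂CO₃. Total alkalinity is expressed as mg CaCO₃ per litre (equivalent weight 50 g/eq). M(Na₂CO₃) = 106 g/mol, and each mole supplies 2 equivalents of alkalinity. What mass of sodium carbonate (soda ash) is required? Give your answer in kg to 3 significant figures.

47.2 kg

Volume: 256,000 US gal × 3.785 L/gal = 968,960 L.
Alkalinity to add: (122 − 76) = 46 mg/L as CaCO₃ × 968,960 L = 44,570 g as CaCO₃.
Equivalents: 44,570 g ÷ 50 g/eq = 891.4 eq.
Each mole of Na₂CO₃ supplies 2 eq, so 891.4 / 2 = 445.7 mol.
Mass: 445.7 mol × 106 g/mol = 47,250 g.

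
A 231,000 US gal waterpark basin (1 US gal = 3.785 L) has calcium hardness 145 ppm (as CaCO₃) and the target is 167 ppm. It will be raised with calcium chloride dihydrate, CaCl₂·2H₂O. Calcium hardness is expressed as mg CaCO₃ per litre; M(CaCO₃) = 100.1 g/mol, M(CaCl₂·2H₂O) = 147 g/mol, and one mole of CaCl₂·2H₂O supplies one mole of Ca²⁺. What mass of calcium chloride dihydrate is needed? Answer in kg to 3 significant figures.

Volume: 231,000 US gal × 3.785 L/gal = 874,335 L.
Hardness to add: (167 − 145) = 22 mg/L as CaCO₃ × 874,335 L = 19,240 g as CaCO₃.
Moles of Ca²⁺ (1 mol Ca²⁺ ≡ 1 mol CaCO₃): 19,240 / 100.1 g/mol = 192.2 mol.
Mass of CaCl₂·2H₂O: 192.2 × 147 = 28,250 g.

28.2 kg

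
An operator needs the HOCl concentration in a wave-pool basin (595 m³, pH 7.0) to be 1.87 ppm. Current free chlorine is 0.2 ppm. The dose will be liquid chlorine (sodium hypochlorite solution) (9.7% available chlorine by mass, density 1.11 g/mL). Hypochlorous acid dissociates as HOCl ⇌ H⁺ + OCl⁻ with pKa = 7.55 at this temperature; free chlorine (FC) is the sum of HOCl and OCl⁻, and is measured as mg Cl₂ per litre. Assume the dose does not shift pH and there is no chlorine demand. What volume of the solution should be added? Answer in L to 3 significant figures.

12.1 L

Volume: 595 m³ = 595,000 L.
[OCl⁻]/[HOCl] = 10^(pH − pKa) = 10^(7.0 − 7.55) = 0.2818; fraction as HOCl = 1/(1 + 0.2818) = 0.7801.
Free chlorine required for 1.87 ppm HOCl: 1.87 / 0.7801 = 2.397 ppm.
FC to add: 2.397 − 0.2 = 2.197 mg/L as Cl₂.
Cl₂ equivalent: 2.197 mg/L × 595,000 L = 1307 g.
Product at 9.7% available Cl: 1307 / 0.097 = 13,480 g.
Volume: 13,480 g ÷ 1.11 g/mL = 12,140 mL.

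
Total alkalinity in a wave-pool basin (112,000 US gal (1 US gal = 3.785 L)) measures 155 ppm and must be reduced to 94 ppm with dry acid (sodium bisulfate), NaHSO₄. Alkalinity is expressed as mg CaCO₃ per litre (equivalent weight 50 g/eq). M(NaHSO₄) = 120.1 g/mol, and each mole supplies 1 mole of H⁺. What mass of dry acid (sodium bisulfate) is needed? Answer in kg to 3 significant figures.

Volume: 112,000 US gal × 3.785 L/gal = 423,920 L.
Alkalinity to neutralize: (155 − 94) = 61 mg/L as CaCO₃ × 423,920 L = 25,860 g as CaCO₃.
Equivalents of H⁺ required: 25,860 ÷ 50 g/eq = 517.2 eq = 517.2 mol NaHSO₄.
Mass of NaHSO₄: 517.2 × 120.1 = 62,110 g.

62.1 kg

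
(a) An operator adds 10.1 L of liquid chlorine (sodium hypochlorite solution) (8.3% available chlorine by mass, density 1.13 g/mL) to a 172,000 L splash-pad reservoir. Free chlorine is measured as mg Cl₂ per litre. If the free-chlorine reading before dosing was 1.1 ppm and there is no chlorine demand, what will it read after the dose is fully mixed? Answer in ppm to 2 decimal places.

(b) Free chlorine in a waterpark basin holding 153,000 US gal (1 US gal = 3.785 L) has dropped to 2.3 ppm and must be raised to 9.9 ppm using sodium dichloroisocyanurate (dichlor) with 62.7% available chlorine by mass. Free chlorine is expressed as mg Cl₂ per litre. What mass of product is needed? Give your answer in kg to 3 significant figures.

(a) 6.61 ppm; (b) 7.02 kg

(a) Mass of solution: 10.1 L × 1000 mL/L × 1.13 g/mL = 11,410 g.
(a) Available chlorine delivered: 11,410 g × 0.083 = 947.3 g as Cl₂.
(a) Concentration rise: 947.3 g / 172,000 L = 5.507 mg/L = 5.51 ppm.
(a) Final FC: 1.1 + 5.51 = 6.61 ppm.

(b) Volume: 153,000 US gal × 3.785 L/gal = 579,105 L.
(b) Chlorine deficit: 9.9 − 2.3 = 7.6 ppm = 7.6 mg/L as Cl₂.
(b) Cl₂ equivalent needed: 7.6 mg/L × 579,105 L = 4,401,000 mg = 4401 g.
(b) Product at 62.7% available chlorine: 4401 / 0.627 = 7019 g.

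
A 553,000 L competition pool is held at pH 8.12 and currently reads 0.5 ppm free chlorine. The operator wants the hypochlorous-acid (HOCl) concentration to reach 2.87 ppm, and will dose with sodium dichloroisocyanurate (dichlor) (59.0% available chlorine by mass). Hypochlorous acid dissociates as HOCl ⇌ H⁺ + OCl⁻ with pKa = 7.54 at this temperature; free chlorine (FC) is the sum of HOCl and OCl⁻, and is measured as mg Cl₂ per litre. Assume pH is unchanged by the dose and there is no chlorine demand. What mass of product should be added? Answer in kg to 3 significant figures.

12.4 kg

[OCl⁻]/[HOCl] = 10^(pH − pKa) = 10^(8.12 − 7.54) = 3.802; fraction as HOCl = 1/(1 + 3.802) = 0.2083.
Free chlorine required for 2.87 ppm HOCl: 2.87 / 0.2083 = 13.78 ppm.
FC to add: 13.78 − 0.5 = 13.28 mg/L as Cl₂.
Cl₂ equivalent: 13.28 mg/L × 553,000 L = 7345 g.
Product at 59.0% available Cl: 7345 / 0.59 = 12,450 g.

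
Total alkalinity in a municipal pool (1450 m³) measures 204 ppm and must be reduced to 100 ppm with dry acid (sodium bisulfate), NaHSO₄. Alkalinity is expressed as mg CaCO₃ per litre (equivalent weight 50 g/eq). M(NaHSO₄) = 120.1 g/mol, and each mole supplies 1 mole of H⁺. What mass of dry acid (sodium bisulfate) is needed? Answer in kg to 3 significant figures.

362 kg

Volume: 1450 m³ = 1,450,000 L.
Alkalinity to neutralize: (204 − 100) = 104 mg/L as CaCO₃ × 1,450,000 L = 150,800 g as CaCO₃.
Equivalents of H⁺ required: 150,800 ÷ 50 g/eq = 3016 eq = 3016 mol NaHSO₄.
Mass of NaHSO₄: 3016 × 120.1 = 362,200 g.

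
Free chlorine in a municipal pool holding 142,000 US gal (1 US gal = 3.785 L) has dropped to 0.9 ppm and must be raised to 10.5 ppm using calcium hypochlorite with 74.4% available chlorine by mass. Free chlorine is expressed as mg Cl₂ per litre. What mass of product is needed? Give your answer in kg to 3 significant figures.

Volume: 142,000 US gal × 3.785 L/gal = 537,470 L.
Chlorine deficit: 10.5 − 0.9 = 9.6 ppm = 9.6 mg/L as Cl₂.
Cl₂ equivalent needed: 9.6 mg/L × 537,470 L = 5,160,000 mg = 5160 g.
Product at 74.4% available chlorine: 5160 / 0.744 = 6935 g.

6.94 kg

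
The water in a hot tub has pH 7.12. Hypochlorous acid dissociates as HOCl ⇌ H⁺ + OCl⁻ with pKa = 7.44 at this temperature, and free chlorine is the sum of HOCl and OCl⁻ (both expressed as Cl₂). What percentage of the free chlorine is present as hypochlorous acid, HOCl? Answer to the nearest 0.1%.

67.6%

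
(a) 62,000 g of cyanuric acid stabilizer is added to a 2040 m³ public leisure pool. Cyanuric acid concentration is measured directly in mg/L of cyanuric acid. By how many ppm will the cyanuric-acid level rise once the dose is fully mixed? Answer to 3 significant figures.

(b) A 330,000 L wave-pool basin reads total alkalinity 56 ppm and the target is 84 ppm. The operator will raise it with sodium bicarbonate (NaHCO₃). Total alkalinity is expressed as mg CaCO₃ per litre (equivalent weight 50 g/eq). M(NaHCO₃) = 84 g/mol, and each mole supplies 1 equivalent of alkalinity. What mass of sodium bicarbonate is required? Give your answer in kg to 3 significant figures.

(a) 30.4 ppm; (b) 15.5 kg

(a) Volume: 2040 m³ = 2,040,000 L.
(a) Rise: 62,000 g / 2,040,000 L × 1000 = 30.39 mg/L.

(b) Alkalinity to add: (84 − 56) = 28 mg/L as CaCO₃ × 330,000 L = 9240 g as CaCO₃.
(b) Equivalents: 9240 g ÷ 50 g/eq = 184.8 eq.
(b) NaHCO₃ supplies 1 eq per mole → 184.8 mol.
(b) Mass: 184.8 mol × 84 g/mol = 15,520 g.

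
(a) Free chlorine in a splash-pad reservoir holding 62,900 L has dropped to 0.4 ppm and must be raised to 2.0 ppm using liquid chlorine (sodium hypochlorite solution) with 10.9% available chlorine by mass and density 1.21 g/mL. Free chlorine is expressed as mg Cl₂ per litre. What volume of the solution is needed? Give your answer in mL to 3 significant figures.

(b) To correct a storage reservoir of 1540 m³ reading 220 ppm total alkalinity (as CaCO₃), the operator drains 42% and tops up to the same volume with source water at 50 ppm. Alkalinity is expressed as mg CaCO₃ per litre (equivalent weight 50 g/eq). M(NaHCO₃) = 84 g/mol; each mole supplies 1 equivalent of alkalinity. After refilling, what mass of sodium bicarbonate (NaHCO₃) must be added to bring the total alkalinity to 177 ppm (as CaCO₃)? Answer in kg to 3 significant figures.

(a) 763 mL; (b) 73.5 kg

(a) Chlorine deficit: 2.0 − 0.4 = 1.6 ppm = 1.6 mg/L as Cl₂.
(a) Cl₂ equivalent needed: 1.6 mg/L × 62,900 L = 100,600 mg = 100.6 g.
(a) Product at 10.9% available chlorine: 100.6 / 0.109 = 923.3 g.
(a) Volume at density 1.21 g/mL: 923.3 g ÷ 1.21 g/mL = 763.1 mL.

(b) Volume: 1540 m³ = 1,540,000 L.
(b) After draining 42% and refilling: 220 × 0.58 + 50 × 0.42 = 148.6 ppm.
(b) Deficit to target: 177 − 148.6 = 28.4 mg/L.
(b) As CaCO₃: 28.4 mg/L × 1,540,000 L = 43,740 g; ÷ 50 g/eq ÷ 1 = 874.7 mol NaHCO₃.
(b) Mass: 874.7 × 84 = 73,480 g.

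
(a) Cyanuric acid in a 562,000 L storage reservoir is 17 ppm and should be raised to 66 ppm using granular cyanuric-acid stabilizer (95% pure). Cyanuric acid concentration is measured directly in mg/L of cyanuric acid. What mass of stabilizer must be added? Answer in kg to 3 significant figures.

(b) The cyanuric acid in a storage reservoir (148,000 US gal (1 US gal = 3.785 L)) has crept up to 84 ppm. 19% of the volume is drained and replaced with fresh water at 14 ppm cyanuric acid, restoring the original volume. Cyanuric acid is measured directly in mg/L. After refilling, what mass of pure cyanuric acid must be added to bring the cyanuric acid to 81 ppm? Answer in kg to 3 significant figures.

(a) 29.0 kg; (b) 5.77 kg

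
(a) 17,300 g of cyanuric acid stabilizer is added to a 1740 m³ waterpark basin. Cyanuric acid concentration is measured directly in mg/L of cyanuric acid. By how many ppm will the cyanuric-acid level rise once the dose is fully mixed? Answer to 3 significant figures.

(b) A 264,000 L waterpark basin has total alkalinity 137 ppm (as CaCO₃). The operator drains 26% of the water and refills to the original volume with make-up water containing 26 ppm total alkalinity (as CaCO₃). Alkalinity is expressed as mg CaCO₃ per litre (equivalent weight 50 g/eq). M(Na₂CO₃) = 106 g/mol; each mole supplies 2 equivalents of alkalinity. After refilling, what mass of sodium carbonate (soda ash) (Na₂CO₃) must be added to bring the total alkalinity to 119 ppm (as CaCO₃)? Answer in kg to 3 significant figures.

(a) 9.94 ppm; (b) 3.04 kg

(a) Volume: 1740 m³ = 1,740,000 L.
(a) Rise: 17,300 g / 1,740,000 L × 1000 = 9.943 mg/L.

(b) After draining 26% and refilling: 137 × 0.74 + 26 × 0.26 = 108.14 ppm.
(b) Deficit to target: 119 − 108.14 = 10.86 mg/L.
(b) As CaCO₃: 10.86 mg/L × 264,000 L = 2867 g; ÷ 50 g/eq ÷ 2 = 28.67 mol Na₂CO₃.
(b) Mass: 28.67 × 106 = 3039 g.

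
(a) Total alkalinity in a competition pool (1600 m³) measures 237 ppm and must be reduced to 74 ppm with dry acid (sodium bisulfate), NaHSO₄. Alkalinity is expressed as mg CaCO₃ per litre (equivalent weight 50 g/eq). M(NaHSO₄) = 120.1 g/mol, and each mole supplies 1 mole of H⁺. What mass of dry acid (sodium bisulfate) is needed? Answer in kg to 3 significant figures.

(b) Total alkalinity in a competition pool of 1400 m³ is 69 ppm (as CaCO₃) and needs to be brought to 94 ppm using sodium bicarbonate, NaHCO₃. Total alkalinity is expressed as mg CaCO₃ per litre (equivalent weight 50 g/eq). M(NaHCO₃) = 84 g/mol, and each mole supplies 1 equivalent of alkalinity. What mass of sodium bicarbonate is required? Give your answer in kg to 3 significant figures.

(a) Volume: 1600 m³ = 1,600,000 L.
(a) Alkalinity to neutralize: (237 − 74) = 163 mg/L as CaCO₃ × 1,600,000 L = 260,800 g as CaCO₃.
(a) Equivalents of H⁺ required: 260,800 ÷ 50 g/eq = 5216 eq = 5216 mol NaHSO₄.
(a) Mass of NaHSO₄: 5216 × 120.1 = 626,400 g.

(b) Volume: 1400 m³ = 1,400,000 L.
(b) Alkalinity to add: (94 − 69) = 25 mg/L as CaCO₃ × 1,400,000 L = 35,000 g as CaCO₃.
(b) Equivalents: 35,000 g ÷ 50 g/eq = 700 eq.
(b) NaHCO₃ supplies 1 eq per mole → 700 mol.
(b) Mass: 700 mol × 84 g/mol = 58,800 g.

(a) 626 kg; (b) 58.8 kg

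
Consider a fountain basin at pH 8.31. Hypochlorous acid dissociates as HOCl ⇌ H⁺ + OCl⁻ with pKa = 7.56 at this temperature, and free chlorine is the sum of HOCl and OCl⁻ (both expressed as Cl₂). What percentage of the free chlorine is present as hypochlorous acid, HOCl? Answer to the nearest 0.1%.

[OCl⁻]/[HOCl] = 10^(pH − pKa) = 10^(8.31 − 7.56) = 10^0.75 = 5.623.
Fraction as HOCl = 1 / (1 + 5.623) = 0.151.

15.1%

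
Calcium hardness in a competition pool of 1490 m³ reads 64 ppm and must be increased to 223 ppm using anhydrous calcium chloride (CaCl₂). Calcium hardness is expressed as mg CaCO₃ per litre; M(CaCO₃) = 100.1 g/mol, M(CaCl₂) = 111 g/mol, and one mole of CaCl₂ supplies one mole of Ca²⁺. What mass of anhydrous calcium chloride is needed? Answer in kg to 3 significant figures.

263 kg

Volume: 1490 m³ = 1,490,000 L.
Hardness to add: (223 − 64) = 159 mg/L as CaCO₃ × 1,490,000 L = 236,900 g as CaCO₃.
Moles of Ca²⁺ (1 mol Ca²⁺ ≡ 1 mol CaCO₃): 236,900 / 100.1 g/mol = 2367 mol.
Mass of CaCl₂: 2367 × 111 = 262,700 g.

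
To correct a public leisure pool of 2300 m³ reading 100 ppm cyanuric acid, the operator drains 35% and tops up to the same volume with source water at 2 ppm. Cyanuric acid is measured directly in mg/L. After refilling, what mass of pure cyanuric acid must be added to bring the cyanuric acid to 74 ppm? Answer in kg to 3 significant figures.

19.1 kg

Volume: 2300 m³ = 2,300,000 L.
After draining 35% and refilling: 100 × 0.65 + 2 × 0.35 = 65.7 ppm.
Deficit to target: 74 − 65.7 = 8.3 mg/L.
Mass: 8.3 mg/L × 2,300,000 L = 19,090 g cyanuric acid.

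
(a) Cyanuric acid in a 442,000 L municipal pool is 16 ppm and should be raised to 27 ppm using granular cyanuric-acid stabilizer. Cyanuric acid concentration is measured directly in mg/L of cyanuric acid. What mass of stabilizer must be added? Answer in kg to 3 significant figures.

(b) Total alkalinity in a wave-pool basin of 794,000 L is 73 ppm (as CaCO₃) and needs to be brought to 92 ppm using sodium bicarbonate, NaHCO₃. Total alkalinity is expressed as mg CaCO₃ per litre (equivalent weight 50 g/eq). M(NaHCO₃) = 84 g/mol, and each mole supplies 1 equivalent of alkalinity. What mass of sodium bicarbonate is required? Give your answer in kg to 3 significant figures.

(a) CYA to add: (27 − 16) = 11 mg/L × 442,000 L = 4862 g cyanuric acid.

(b) Alkalinity to add: (92 − 73) = 19 mg/L as CaCO₃ × 794,000 L = 15,090 g as CaCO₃.
(b) Equivalents: 15,090 g ÷ 50 g/eq = 301.7 eq.
(b) NaHCO₃ supplies 1 eq per mole → 301.7 mol.
(b) Mass: 301.7 mol × 84 g/mol = 25,340 g.

(a) 4.86 kg; (b) 25.3 kg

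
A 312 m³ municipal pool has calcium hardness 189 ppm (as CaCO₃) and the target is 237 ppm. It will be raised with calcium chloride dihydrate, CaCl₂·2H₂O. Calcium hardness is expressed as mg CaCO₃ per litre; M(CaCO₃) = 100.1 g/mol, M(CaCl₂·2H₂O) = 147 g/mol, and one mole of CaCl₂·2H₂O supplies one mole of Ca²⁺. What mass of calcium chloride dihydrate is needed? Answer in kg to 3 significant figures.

22.0 kg

Volume: 312 m³ = 312,000 L.
Hardness to add: (237 − 189) = 48 mg/L as CaCO₃ × 312,000 L = 14,980 g as CaCO₃.
Moles of Ca²⁺ (1 mol Ca²⁺ ≡ 1 mol CaCO₃): 14,980 / 100.1 g/mol = 149.6 mol.
Mass of CaCl₂·2H₂O: 149.6 × 147 = 21,990 g.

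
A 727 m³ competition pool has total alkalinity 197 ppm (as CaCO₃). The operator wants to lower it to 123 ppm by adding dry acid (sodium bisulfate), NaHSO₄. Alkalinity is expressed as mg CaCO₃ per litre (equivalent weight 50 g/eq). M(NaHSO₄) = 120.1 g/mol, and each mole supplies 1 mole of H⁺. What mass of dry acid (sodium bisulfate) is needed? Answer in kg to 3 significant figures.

129 kg

Volume: 727 m³ = 727,000 L.
Alkalinity to neutralize: (197 − 123) = 74 mg/L as CaCO₃ × 727,000 L = 53,800 g as CaCO₃.
Equivalents of H⁺ required: 53,800 ÷ 50 g/eq = 1076 eq = 1076 mol NaHSO₄.
Mass of NaHSO₄: 1076 × 120.1 = 129,200 g.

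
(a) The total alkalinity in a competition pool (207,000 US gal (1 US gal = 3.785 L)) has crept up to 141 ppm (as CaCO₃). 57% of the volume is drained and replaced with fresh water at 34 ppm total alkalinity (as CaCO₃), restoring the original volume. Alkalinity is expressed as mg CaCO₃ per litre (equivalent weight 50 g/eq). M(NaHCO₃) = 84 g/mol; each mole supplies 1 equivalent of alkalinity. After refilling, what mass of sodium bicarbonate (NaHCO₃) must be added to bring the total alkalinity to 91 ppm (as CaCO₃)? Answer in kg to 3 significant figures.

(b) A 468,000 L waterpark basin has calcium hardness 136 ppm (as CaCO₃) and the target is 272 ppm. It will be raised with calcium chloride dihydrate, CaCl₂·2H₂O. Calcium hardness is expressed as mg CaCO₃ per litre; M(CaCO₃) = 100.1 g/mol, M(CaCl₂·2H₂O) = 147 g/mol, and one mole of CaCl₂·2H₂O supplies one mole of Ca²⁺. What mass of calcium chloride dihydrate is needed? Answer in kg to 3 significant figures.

(a) 14.5 kg; (b) 93.5 kg

(a) Volume: 207,000 US gal × 3.785 L/gal = 783,495 L.
(a) After draining 57% and refilling: 141 × 0.43 + 34 × 0.57 = 80.01 ppm.
(a) Deficit to target: 91 − 80.01 = 10.99 mg/L.
(a) As CaCO₃: 10.99 mg/L × 783,495 L = 8611 g; ÷ 50 g/eq ÷ 1 = 172.2 mol NaHCO₃.
(a) Mass: 172.2 × 84 = 14,470 g.

(b) Hardness to add: (272 − 136) = 136 mg/L as CaCO₃ × 468,000 L = 63,650 g as CaCO₃.
(b) Moles of Ca²⁺ (1 mol Ca²⁺ ≡ 1 mol CaCO₃): 63,650 / 100.1 g/mol = 635.8 mol.
(b) Mass of CaCl₂·2H₂O: 635.8 × 147 = 93,470 g.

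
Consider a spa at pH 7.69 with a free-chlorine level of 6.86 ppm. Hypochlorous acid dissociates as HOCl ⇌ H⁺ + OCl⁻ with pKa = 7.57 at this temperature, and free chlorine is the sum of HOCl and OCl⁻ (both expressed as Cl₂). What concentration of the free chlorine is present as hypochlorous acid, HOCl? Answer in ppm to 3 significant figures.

[OCl⁻]/[HOCl] = 10^(pH − pKa) = 10^(7.69 − 7.57) = 10^0.12 = 1.318.
Fraction as HOCl = 1 / (1 + 1.318) = 0.4314.
HOCl = 0.4314 × 6.86 ppm = 2.959 ppm.

2.96 ppm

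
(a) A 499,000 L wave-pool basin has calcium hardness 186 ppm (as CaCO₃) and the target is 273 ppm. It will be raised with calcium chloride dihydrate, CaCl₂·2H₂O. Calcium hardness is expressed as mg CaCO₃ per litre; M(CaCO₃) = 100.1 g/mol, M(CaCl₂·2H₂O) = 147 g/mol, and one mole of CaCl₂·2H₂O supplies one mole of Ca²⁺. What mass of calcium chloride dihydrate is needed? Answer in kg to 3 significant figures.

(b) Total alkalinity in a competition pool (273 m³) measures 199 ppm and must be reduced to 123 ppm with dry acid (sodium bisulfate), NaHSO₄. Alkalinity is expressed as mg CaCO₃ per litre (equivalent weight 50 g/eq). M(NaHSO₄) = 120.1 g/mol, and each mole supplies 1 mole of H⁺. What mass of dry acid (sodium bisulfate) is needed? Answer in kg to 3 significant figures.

(a) 63.8 kg; (b) 49.8 kg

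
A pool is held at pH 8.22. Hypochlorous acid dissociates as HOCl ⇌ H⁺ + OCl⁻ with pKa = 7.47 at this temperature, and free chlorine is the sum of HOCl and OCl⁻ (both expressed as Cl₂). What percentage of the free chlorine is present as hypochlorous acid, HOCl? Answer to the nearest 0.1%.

15.1%

[OCl⁻]/[HOCl] = 10^(pH − pKa) = 10^(8.22 − 7.47) = 10^0.75 = 5.623.
Fraction as HOCl = 1 / (1 + 5.623) = 0.151.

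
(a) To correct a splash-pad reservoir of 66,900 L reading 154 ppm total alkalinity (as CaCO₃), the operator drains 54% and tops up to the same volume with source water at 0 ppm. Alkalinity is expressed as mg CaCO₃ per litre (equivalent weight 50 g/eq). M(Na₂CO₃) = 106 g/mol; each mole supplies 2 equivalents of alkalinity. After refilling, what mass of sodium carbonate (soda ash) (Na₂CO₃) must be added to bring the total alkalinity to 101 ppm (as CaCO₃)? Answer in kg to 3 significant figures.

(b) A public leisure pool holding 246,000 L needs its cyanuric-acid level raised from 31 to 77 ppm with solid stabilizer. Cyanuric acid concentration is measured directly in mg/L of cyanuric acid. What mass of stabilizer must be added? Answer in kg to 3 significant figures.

(a) 2.14 kg; (b) 11.3 kg

(a) After draining 54% and refilling: 154 × 0.46 + 0 × 0.54 = 70.84 ppm.
(a) Deficit to target: 101 − 70.84 = 30.16 mg/L.
(a) As CaCO₃: 30.16 mg/L × 66,900 L = 2018 g; ÷ 50 g/eq ÷ 2 = 20.18 mol Na₂CO₃.
(a) Mass: 20.18 × 106 = 2139 g.

(b) CYA to add: (77 − 31) = 46 mg/L × 246,000 L = 11,320 g cyanuric acid.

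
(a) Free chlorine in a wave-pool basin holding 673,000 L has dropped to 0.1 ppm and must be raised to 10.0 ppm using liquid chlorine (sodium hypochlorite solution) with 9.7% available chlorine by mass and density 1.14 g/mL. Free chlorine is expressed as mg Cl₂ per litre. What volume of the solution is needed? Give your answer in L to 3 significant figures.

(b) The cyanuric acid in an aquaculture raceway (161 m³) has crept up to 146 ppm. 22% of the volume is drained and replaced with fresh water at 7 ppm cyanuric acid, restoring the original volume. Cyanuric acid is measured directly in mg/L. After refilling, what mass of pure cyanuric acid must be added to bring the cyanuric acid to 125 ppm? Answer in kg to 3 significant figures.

(a) 60.3 L; (b) 1.54 kg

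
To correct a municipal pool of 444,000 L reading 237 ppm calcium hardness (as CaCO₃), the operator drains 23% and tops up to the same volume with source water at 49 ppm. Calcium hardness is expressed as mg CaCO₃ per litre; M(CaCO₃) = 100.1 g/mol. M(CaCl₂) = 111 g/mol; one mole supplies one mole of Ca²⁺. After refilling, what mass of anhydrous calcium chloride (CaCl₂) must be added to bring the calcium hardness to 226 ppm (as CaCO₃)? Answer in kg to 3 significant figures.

15.9 kg

After draining 23% and refilling: 237 × 0.77 + 49 × 0.23 = 193.76 ppm.
Deficit to target: 226 − 193.76 = 32.24 mg/L.
As CaCO₃: 32.24 mg/L × 444,000 L = 14,310 g; ÷ 100.1 = 143 mol Ca²⁺.
Mass: 143 × 111 = 15,870 g.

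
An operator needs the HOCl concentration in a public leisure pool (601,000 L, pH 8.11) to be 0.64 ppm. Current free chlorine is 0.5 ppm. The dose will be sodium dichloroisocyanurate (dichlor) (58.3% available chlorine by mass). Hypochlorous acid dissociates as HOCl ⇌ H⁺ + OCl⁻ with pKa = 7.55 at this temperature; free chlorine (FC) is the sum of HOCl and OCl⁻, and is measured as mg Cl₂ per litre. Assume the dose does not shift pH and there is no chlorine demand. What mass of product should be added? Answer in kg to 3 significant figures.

[OCl⁻]/[HOCl] = 10^(pH − pKa) = 10^(8.11 − 7.55) = 3.631; fraction as HOCl = 1/(1 + 3.631) = 0.2159.
Free chlorine required for 0.64 ppm HOCl: 0.64 / 0.2159 = 2.964 ppm.
FC to add: 2.964 − 0.5 = 2.464 mg/L as Cl₂.
Cl₂ equivalent: 2.464 mg/L × 601,000 L = 1481 g.
Product at 58.3% available Cl: 1481 / 0.583 = 2540 g.

2.54 kg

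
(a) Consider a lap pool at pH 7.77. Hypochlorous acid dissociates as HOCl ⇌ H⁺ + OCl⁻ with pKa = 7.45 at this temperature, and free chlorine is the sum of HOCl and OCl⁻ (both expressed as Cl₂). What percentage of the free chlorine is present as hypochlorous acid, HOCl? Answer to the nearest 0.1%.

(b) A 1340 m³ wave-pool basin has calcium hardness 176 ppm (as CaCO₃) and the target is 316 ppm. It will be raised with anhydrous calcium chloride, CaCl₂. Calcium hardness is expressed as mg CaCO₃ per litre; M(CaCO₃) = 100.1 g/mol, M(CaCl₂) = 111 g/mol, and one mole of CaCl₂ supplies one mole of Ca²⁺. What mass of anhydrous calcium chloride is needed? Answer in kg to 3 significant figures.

(a) [OCl⁻]/[HOCl] = 10^(pH − pKa) = 10^(7.77 − 7.45) = 10^0.32 = 2.089.
(a) Fraction as HOCl = 1 / (1 + 2.089) = 0.3237.

(b) Volume: 1340 m³ = 1,340,000 L.
(b) Hardness to add: (316 − 176) = 140 mg/L as CaCO₃ × 1,340,000 L = 187,600 g as CaCO₃.
(b) Moles of Ca²⁺ (1 mol Ca²⁺ ≡ 1 mol CaCO₃): 187,600 / 100.1 g/mol = 1874 mol.
(b) Mass of CaCl₂: 1874 × 111 = 208,000 g.

(a) 32.4%; (b) 208 kg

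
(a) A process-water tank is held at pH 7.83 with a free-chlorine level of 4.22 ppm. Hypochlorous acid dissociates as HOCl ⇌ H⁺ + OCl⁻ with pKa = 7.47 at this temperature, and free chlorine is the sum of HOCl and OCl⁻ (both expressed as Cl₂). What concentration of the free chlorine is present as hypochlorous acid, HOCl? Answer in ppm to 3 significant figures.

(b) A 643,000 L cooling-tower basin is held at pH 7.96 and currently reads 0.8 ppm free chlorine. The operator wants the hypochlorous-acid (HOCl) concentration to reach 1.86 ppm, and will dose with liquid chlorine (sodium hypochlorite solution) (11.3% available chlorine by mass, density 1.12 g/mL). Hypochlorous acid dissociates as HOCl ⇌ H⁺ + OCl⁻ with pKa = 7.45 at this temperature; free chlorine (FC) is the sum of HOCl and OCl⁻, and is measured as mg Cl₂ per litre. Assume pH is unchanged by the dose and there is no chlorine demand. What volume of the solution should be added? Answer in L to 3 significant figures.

(a) 1.28 ppm; (b) 36.0 L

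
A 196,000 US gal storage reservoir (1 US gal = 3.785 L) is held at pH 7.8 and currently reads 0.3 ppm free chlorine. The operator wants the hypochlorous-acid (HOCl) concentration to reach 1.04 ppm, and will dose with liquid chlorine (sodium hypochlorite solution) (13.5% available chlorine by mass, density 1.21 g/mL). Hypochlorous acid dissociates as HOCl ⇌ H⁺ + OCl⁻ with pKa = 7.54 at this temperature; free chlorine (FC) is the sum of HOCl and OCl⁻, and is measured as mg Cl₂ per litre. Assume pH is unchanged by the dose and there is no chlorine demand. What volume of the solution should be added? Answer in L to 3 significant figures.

12.0 L

Volume: 196,000 US gal × 3.785 L/gal = 741,860 L.
[OCl⁻]/[HOCl] = 10^(pH − pKa) = 10^(7.8 − 7.54) = 1.82; fraction as HOCl = 1/(1 + 1.82) = 0.3546.
Free chlorine required for 1.04 ppm HOCl: 1.04 / 0.3546 = 2.932 ppm.
FC to add: 2.932 − 0.3 = 2.632 mg/L as Cl₂.
Cl₂ equivalent: 2.632 mg/L × 741,860 L = 1953 g.
Product at 13.5% available Cl: 1953 / 0.135 = 14,470 g.
Volume: 14,470 g ÷ 1.21 g/mL = 11,960 mL.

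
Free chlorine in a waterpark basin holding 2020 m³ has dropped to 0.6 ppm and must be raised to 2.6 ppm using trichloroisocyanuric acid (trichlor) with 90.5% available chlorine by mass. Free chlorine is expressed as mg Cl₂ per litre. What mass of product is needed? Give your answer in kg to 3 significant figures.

Volume: 2020 m³ = 2,020,000 L.
Chlorine deficit: 2.6 − 0.6 = 2 ppm = 2 mg/L as Cl₂.
Cl₂ equivalent needed: 2 mg/L × 2,020,000 L = 4,040,000 mg = 4040 g.
Product at 90.5% available chlorine: 4040 / 0.905 = 4464 g.

4.46 kg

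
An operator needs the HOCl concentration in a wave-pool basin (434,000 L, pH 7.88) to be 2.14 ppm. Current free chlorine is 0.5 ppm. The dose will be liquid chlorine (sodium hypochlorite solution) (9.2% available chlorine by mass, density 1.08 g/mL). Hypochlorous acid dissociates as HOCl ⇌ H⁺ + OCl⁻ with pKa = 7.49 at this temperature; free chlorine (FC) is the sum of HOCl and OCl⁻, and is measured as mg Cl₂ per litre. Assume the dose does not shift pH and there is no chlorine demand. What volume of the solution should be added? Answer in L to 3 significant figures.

[OCl⁻]/[HOCl] = 10^(pH − pKa) = 10^(7.88 − 7.49) = 2.455; fraction as HOCl = 1/(1 + 2.455) = 0.2895.
Free chlorine required for 2.14 ppm HOCl: 2.14 / 0.2895 = 7.393 ppm.
FC to add: 7.393 − 0.5 = 6.893 mg/L as Cl₂.
Cl₂ equivalent: 6.893 mg/L × 434,000 L = 2992 g.
Product at 9.2% available Cl: 2992 / 0.092 = 32,520 g.
Volume: 32,520 g ÷ 1.08 g/mL = 30,110 mL.

30.1 L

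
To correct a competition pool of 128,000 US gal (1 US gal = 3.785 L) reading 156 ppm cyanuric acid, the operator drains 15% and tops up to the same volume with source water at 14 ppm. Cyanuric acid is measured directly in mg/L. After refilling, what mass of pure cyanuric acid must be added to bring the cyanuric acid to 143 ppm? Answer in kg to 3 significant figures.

4.02 kg

Volume: 128,000 US gal × 3.785 L/gal = 484,480 L.
After draining 15% and refilling: 156 × 0.85 + 14 × 0.15 = 134.7 ppm.
Deficit to target: 143 − 134.7 = 8.3 mg/L.
Mass: 8.3 mg/L × 484,480 L = 4021 g cyanuric acid.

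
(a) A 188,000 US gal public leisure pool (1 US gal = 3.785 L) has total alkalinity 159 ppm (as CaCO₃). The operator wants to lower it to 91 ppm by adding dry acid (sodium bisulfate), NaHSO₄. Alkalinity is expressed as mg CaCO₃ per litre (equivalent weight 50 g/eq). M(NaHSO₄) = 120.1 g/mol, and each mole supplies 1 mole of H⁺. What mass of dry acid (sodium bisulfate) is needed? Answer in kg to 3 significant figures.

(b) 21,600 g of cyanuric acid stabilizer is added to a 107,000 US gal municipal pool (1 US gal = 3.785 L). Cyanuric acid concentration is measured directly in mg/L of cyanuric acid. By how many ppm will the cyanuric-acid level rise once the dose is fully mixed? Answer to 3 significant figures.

(a) 116 kg; (b) 53.3 ppm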